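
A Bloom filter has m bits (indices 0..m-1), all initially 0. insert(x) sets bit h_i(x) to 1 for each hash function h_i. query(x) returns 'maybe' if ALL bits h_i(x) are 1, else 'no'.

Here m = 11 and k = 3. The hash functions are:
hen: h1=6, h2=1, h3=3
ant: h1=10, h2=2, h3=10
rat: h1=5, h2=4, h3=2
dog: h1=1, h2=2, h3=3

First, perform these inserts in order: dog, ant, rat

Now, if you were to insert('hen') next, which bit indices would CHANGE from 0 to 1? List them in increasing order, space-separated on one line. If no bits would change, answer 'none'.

Start: bits=00000000000
After insert 'dog': sets bits 1 2 3 -> bits=01110000000
After insert 'ant': sets bits 2 10 -> bits=01110000001
After insert 'rat': sets bits 2 4 5 -> bits=01111100001
insert 'hen' would touch bits 1 3 6; currently bit1=1, bit3=1, bit6=0
Bits that are 0 among those (would change 0->1): 6

Answer: 6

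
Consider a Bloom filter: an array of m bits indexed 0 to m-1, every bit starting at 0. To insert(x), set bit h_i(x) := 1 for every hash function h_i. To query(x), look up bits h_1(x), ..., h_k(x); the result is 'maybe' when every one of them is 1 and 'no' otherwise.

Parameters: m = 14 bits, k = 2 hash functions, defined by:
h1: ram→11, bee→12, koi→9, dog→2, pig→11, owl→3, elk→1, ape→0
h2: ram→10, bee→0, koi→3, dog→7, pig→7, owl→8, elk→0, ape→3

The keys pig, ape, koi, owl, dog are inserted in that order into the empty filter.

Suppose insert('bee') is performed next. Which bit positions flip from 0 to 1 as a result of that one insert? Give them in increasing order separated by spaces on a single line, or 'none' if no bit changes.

Start: bits=00000000000000
After insert 'pig': sets bits 7 11 -> bits=00000001000100
After insert 'ape': sets bits 0 3 -> bits=10010001000100
After insert 'koi': sets bits 3 9 -> bits=10010001010100
After insert 'owl': sets bits 3 8 -> bits=10010001110100
After insert 'dog': sets bits 2 7 -> bits=10110001110100
insert 'bee' would touch bits 0 12; currently bit0=1, bit12=0
Bits that are 0 among those (would change 0->1): 12

Answer: 12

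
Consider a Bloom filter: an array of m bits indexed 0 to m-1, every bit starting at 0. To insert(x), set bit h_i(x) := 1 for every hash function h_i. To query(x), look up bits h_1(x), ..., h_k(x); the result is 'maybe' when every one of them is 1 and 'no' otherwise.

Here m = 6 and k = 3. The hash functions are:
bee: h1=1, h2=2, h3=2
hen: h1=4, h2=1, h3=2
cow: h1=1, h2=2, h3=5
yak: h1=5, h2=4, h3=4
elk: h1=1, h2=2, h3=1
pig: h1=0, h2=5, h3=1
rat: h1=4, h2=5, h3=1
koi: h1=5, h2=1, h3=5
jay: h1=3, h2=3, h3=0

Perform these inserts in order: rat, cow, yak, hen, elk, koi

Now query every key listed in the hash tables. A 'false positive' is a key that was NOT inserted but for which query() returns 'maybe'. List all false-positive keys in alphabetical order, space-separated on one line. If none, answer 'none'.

Answer: bee

Derivation:
Start: bits=000000
After insert 'rat': sets bits 1 4 5 -> bits=010011
After insert 'cow': sets bits 1 2 5 -> bits=011011
After insert 'yak': sets bits 4 5 -> bits=011011
After insert 'hen': sets bits 1 2 4 -> bits=011011
After insert 'elk': sets bits 1 2 -> bits=011011
After insert 'koi': sets bits 1 5 -> bits=011011
Not inserted: bee jay pig — query each against bits=011011:
query bee: checks bit1=1, bit2=1 (all 1) -> maybe => FALSE POSITIVE
query jay: checks bit0=0, bit3=0 (has a 0) -> no => not a false positive
query pig: checks bit0=0, bit1=1, bit5=1 (has a 0) -> no => not a false positive
False positives (alphabetical): bee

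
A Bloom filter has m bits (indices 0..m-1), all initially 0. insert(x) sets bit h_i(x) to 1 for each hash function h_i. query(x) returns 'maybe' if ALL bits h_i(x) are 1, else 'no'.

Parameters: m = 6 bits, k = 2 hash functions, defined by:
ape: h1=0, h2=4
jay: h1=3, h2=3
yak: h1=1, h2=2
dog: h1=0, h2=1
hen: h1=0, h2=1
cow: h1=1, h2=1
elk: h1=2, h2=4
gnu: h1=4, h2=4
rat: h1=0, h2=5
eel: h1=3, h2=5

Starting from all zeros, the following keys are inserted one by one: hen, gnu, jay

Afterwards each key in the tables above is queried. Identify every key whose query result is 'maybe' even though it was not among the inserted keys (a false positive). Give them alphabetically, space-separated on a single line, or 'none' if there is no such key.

Answer: ape cow dog

Derivation:
Start: bits=000000
After insert 'hen': sets bits 0 1 -> bits=110000
After insert 'gnu': sets bits 4 -> bits=110010
After insert 'jay': sets bits 3 -> bits=110110
Not inserted: ape cow dog eel elk rat yak — query each against bits=110110:
query ape: checks bit0=1, bit4=1 (all 1) -> maybe => FALSE POSITIVE
query cow: checks bit1=1 (all 1) -> maybe => FALSE POSITIVE
query dog: checks bit0=1, bit1=1 (all 1) -> maybe => FALSE POSITIVE
query eel: checks bit3=1, bit5=0 (has a 0) -> no => not a false positive
query elk: checks bit2=0, bit4=1 (has a 0) -> no => not a false positive
query rat: checks bit0=1, bit5=0 (has a 0) -> no => not a false positive
query yak: checks bit1=1, bit2=0 (has a 0) -> no => not a false positive
False positives (alphabetical): ape cow dog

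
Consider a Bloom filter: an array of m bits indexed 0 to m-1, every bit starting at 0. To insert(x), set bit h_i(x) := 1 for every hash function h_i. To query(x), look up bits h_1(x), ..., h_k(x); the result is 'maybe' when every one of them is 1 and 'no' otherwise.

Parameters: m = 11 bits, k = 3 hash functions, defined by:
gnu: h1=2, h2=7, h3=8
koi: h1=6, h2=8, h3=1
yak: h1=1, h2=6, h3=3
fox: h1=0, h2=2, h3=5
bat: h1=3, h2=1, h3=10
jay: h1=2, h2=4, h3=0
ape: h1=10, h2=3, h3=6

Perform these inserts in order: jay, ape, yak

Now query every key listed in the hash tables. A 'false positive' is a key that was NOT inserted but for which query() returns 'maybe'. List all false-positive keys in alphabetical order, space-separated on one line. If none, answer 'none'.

Answer: bat

Derivation:
Start: bits=00000000000
After insert 'jay': sets bits 0 2 4 -> bits=10101000000
After insert 'ape': sets bits 3 6 10 -> bits=10111010001
After insert 'yak': sets bits 1 3 6 -> bits=11111010001
Not inserted: bat fox gnu koi — query each against bits=11111010001:
query bat: checks bit1=1, bit3=1, bit10=1 (all 1) -> maybe => FALSE POSITIVE
query fox: checks bit0=1, bit2=1, bit5=0 (has a 0) -> no => not a false positive
query gnu: checks bit2=1, bit7=0, bit8=0 (has a 0) -> no => not a false positive
query koi: checks bit1=1, bit6=1, bit8=0 (has a 0) -> no => not a false positive
False positives (alphabetical): bat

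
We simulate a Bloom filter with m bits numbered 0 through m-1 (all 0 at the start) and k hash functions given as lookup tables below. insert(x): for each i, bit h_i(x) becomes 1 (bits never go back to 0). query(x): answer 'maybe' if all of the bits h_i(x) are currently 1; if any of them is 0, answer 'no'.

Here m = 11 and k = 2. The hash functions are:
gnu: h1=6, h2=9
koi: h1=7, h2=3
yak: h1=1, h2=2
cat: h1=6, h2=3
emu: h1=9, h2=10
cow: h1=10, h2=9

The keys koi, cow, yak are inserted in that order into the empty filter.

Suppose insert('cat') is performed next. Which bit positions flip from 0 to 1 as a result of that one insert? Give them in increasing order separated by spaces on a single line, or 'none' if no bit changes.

Start: bits=00000000000
After insert 'koi': sets bits 3 7 -> bits=00010001000
After insert 'cow': sets bits 9 10 -> bits=00010001011
After insert 'yak': sets bits 1 2 -> bits=01110001011
insert 'cat' would touch bits 3 6; currently bit3=1, bit6=0
Bits that are 0 among those (would change 0->1): 6

Answer: 6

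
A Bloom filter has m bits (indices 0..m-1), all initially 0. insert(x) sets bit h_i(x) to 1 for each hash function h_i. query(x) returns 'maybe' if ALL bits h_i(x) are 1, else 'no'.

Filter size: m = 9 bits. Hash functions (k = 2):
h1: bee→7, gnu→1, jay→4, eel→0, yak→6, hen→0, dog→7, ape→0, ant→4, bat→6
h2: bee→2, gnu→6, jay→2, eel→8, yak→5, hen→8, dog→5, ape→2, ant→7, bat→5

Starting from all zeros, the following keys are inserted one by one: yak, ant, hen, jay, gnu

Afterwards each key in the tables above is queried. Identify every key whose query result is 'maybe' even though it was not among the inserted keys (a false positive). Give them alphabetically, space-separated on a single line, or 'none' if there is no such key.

Start: bits=000000000
After insert 'yak': sets bits 5 6 -> bits=000001100
After insert 'ant': sets bits 4 7 -> bits=000011110
After insert 'hen': sets bits 0 8 -> bits=100011111
After insert 'jay': sets bits 2 4 -> bits=101011111
After insert 'gnu': sets bits 1 6 -> bits=111011111
Not inserted: ape bat bee dog eel — query each against bits=111011111:
query ape: checks bit0=1, bit2=1 (all 1) -> maybe => FALSE POSITIVE
query bat: checks bit5=1, bit6=1 (all 1) -> maybe => FALSE POSITIVE
query bee: checks bit2=1, bit7=1 (all 1) -> maybe => FALSE POSITIVE
query dog: checks bit5=1, bit7=1 (all 1) -> maybe => FALSE POSITIVE
query eel: checks bit0=1, bit8=1 (all 1) -> maybe => FALSE POSITIVE
False positives (alphabetical): ape bat bee dog eel

Answer: ape bat bee dog eel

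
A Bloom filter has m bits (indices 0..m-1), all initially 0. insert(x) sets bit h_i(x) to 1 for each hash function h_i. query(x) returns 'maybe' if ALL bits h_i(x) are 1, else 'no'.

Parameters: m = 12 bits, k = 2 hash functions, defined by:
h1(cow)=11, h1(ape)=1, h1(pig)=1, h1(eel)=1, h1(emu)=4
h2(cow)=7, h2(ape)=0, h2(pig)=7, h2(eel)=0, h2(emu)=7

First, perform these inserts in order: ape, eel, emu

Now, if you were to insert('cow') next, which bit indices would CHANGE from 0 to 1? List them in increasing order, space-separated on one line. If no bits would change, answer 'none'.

Start: bits=000000000000
After insert 'ape': sets bits 0 1 -> bits=110000000000
After insert 'eel': sets bits 0 1 -> bits=110000000000
After insert 'emu': sets bits 4 7 -> bits=110010010000
insert 'cow' would touch bits 7 11; currently bit7=1, bit11=0
Bits that are 0 among those (would change 0->1): 11

Answer: 11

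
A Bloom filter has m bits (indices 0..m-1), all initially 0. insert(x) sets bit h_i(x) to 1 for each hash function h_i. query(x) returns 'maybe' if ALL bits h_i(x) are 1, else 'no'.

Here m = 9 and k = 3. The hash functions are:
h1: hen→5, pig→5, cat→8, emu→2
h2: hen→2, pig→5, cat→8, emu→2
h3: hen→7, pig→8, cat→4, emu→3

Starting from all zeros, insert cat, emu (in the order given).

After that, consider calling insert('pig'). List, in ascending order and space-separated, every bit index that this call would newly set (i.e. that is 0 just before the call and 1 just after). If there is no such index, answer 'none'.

Start: bits=000000000
After insert 'cat': sets bits 4 8 -> bits=000010001
After insert 'emu': sets bits 2 3 -> bits=001110001
insert 'pig' would touch bits 5 8; currently bit5=0, bit8=1
Bits that are 0 among those (would change 0->1): 5

Answer: 5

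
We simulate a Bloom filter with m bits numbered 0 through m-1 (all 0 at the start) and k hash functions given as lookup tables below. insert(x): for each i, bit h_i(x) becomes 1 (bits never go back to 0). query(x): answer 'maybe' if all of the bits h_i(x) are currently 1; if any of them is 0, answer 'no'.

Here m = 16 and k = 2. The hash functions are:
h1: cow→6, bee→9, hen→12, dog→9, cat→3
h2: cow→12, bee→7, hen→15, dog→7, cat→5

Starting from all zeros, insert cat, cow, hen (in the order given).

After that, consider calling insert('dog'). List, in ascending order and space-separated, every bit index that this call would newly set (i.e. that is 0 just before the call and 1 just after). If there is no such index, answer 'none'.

Answer: 7 9

Derivation:
Start: bits=0000000000000000
After insert 'cat': sets bits 3 5 -> bits=0001010000000000
After insert 'cow': sets bits 6 12 -> bits=0001011000001000
After insert 'hen': sets bits 12 15 -> bits=0001011000001001
insert 'dog' would touch bits 7 9; currently bit7=0, bit9=0
Bits that are 0 among those (would change 0->1): 7 9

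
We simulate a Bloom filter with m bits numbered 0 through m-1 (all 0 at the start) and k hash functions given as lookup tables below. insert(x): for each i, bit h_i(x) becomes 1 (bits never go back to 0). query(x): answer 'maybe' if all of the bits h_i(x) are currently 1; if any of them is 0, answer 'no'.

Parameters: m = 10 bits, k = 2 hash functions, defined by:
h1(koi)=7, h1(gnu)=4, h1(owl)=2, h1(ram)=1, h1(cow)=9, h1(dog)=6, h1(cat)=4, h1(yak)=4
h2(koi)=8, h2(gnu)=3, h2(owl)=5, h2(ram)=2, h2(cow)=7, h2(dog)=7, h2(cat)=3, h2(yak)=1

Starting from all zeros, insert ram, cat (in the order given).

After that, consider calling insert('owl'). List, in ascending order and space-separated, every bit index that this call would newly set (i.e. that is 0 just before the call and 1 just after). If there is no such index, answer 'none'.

Start: bits=0000000000
After insert 'ram': sets bits 1 2 -> bits=0110000000
After insert 'cat': sets bits 3 4 -> bits=0111100000
insert 'owl' would touch bits 2 5; currently bit2=1, bit5=0
Bits that are 0 among those (would change 0->1): 5

Answer: 5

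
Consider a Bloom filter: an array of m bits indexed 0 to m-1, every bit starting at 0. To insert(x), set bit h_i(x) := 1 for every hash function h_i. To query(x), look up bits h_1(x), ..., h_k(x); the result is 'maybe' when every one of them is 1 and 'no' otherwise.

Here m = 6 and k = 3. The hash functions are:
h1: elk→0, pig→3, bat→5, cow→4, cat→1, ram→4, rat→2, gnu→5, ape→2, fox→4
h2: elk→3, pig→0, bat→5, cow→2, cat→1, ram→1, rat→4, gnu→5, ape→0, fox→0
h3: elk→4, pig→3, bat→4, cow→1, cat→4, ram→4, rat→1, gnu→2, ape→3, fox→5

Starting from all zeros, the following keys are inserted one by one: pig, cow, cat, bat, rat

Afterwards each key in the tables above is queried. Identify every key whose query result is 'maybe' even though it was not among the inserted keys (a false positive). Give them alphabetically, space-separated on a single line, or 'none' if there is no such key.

Start: bits=000000
After insert 'pig': sets bits 0 3 -> bits=100100
After insert 'cow': sets bits 1 2 4 -> bits=111110
After insert 'cat': sets bits 1 4 -> bits=111110
After insert 'bat': sets bits 4 5 -> bits=111111
After insert 'rat': sets bits 1 2 4 -> bits=111111
Not inserted: ape elk fox gnu ram — query each against bits=111111:
query ape: checks bit0=1, bit2=1, bit3=1 (all 1) -> maybe => FALSE POSITIVE
query elk: checks bit0=1, bit3=1, bit4=1 (all 1) -> maybe => FALSE POSITIVE
query fox: checks bit0=1, bit4=1, bit5=1 (all 1) -> maybe => FALSE POSITIVE
query gnu: checks bit2=1, bit5=1 (all 1) -> maybe => FALSE POSITIVE
query ram: checks bit1=1, bit4=1 (all 1) -> maybe => FALSE POSITIVE
False positives (alphabetical): ape elk fox gnu ram

Answer: ape elk fox gnu ram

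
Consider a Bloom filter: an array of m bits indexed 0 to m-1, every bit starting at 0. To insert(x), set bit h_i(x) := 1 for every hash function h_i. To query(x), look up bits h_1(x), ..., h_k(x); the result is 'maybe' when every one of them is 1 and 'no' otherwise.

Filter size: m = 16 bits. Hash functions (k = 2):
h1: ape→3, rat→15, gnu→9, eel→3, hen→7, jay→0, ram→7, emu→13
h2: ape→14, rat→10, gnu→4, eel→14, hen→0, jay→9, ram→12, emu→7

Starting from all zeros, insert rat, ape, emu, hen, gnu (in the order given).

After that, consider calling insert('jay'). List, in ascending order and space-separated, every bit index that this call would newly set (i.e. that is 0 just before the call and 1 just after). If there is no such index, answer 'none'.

Answer: none

Derivation:
Start: bits=0000000000000000
After insert 'rat': sets bits 10 15 -> bits=0000000000100001
After insert 'ape': sets bits 3 14 -> bits=0001000000100011
After insert 'emu': sets bits 7 13 -> bits=0001000100100111
After insert 'hen': sets bits 0 7 -> bits=1001000100100111
After insert 'gnu': sets bits 4 9 -> bits=1001100101100111
insert 'jay' would touch bits 0 9; currently bit0=1, bit9=1
Bits that are 0 among those (would change 0->1): none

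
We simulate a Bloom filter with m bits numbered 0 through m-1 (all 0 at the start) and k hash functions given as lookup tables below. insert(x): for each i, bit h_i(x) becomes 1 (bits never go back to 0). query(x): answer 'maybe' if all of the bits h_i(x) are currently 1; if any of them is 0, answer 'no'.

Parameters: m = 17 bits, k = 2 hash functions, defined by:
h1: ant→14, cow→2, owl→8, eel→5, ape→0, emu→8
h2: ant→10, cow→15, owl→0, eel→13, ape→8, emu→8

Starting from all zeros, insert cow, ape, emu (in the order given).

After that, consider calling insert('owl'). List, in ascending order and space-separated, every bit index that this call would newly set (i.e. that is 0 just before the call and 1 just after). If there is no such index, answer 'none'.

Start: bits=00000000000000000
After insert 'cow': sets bits 2 15 -> bits=00100000000000010
After insert 'ape': sets bits 0 8 -> bits=10100000100000010
After insert 'emu': sets bits 8 -> bits=10100000100000010
insert 'owl' would touch bits 0 8; currently bit0=1, bit8=1
Bits that are 0 among those (would change 0->1): none

Answer: none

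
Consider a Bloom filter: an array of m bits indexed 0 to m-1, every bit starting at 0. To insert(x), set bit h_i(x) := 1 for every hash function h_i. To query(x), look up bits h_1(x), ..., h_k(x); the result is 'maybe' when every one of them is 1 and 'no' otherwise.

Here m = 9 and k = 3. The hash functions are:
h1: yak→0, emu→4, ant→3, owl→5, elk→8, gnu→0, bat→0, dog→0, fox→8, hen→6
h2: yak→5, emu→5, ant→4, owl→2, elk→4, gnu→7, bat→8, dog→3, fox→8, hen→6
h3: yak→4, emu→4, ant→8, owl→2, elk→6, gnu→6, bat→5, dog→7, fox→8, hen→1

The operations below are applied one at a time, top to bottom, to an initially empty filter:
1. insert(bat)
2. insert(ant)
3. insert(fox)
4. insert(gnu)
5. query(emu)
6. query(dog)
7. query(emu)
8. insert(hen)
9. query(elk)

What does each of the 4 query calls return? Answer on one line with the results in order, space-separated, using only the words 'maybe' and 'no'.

Start: bits=000000000
Op 1: insert bat -> sets bits 0 5 8 -> bits=100001001
Op 2: insert ant -> sets bits 3 4 8 -> bits=100111001
Op 3: insert fox -> sets bits 8 -> bits=100111001
Op 4: insert gnu -> sets bits 0 6 7 -> bits=100111111
Op 5: query emu -> checks bit4=1, bit5=1 (all 1) -> maybe
Op 6: query dog -> checks bit0=1, bit3=1, bit7=1 (all 1) -> maybe
Op 7: query emu -> checks bit4=1, bit5=1 (all 1) -> maybe
Op 8: insert hen -> sets bits 1 6 -> bits=110111111
Op 9: query elk -> checks bit4=1, bit6=1, bit8=1 (all 1) -> maybe
Query results in order: maybe maybe maybe maybe

Answer: maybe maybe maybe maybe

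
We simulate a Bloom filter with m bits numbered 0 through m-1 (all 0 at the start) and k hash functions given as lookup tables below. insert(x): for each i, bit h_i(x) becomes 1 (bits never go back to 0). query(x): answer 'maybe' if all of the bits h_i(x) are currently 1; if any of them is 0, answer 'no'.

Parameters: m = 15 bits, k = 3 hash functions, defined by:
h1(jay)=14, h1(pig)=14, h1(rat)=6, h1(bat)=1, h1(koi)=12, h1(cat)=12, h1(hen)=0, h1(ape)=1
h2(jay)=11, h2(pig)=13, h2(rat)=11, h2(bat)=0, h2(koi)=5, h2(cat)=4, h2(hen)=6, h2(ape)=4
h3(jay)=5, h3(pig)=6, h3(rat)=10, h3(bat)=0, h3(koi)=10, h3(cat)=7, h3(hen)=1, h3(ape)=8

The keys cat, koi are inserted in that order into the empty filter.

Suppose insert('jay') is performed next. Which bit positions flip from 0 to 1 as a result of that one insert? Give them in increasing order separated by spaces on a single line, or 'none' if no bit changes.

Start: bits=000000000000000
After insert 'cat': sets bits 4 7 12 -> bits=000010010000100
After insert 'koi': sets bits 5 10 12 -> bits=000011010010100
insert 'jay' would touch bits 5 11 14; currently bit5=1, bit11=0, bit14=0
Bits that are 0 among those (would change 0->1): 11 14

Answer: 11 14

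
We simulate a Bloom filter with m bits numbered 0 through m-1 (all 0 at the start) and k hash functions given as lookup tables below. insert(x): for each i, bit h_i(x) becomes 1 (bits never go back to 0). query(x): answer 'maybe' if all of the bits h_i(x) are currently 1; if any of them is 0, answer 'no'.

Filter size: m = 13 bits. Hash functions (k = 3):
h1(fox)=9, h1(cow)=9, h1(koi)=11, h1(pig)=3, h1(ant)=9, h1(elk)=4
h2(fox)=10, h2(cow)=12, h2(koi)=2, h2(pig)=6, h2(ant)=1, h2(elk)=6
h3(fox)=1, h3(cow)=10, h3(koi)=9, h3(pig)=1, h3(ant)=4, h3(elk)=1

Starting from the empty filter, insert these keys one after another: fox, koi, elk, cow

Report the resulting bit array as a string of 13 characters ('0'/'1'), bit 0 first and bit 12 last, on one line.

Start: bits=0000000000000
After insert 'fox': sets bits 1 9 10 -> bits=0100000001100
After insert 'koi': sets bits 2 9 11 -> bits=0110000001110
After insert 'elk': sets bits 1 4 6 -> bits=0110101001110
After insert 'cow': sets bits 9 10 12 -> bits=0110101001111

Answer: 0110101001111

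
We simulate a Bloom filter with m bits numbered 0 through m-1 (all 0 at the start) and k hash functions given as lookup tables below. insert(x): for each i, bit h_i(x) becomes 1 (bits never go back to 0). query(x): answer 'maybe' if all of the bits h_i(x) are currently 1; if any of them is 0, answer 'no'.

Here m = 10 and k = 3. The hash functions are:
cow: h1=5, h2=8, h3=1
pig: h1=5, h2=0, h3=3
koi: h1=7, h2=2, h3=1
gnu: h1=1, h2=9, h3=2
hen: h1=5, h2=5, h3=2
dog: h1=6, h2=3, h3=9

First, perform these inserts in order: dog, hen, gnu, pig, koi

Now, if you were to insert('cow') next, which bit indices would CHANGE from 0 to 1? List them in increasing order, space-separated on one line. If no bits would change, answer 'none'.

Answer: 8

Derivation:
Start: bits=0000000000
After insert 'dog': sets bits 3 6 9 -> bits=0001001001
After insert 'hen': sets bits 2 5 -> bits=0011011001
After insert 'gnu': sets bits 1 2 9 -> bits=0111011001
After insert 'pig': sets bits 0 3 5 -> bits=1111011001
After insert 'koi': sets bits 1 2 7 -> bits=1111011101
insert 'cow' would touch bits 1 5 8; currently bit1=1, bit5=1, bit8=0
Bits that are 0 among those (would change 0->1): 8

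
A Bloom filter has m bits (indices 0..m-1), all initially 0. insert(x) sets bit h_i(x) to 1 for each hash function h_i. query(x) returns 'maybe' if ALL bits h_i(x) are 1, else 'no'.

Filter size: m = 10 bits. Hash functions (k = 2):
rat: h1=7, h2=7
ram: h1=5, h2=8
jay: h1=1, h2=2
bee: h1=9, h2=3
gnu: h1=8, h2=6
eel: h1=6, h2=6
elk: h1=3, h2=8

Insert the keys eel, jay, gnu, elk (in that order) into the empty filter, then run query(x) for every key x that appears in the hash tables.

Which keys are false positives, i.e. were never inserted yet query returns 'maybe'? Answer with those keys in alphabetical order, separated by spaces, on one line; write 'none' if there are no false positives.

Start: bits=0000000000
After insert 'eel': sets bits 6 -> bits=0000001000
After insert 'jay': sets bits 1 2 -> bits=0110001000
After insert 'gnu': sets bits 6 8 -> bits=0110001010
After insert 'elk': sets bits 3 8 -> bits=0111001010
Not inserted: bee ram rat — query each against bits=0111001010:
query bee: checks bit3=1, bit9=0 (has a 0) -> no => not a false positive
query ram: checks bit5=0, bit8=1 (has a 0) -> no => not a false positive
query rat: checks bit7=0 (has a 0) -> no => not a false positive
False positives (alphabetical): none

Answer: none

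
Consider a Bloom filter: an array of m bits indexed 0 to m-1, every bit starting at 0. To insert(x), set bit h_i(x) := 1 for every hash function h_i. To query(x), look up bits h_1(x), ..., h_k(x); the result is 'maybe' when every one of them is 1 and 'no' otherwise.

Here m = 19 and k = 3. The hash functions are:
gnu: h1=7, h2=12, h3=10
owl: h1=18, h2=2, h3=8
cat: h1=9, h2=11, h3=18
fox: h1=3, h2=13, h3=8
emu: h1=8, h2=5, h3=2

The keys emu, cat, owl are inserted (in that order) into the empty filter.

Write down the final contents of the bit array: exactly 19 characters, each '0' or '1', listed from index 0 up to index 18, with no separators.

Answer: 0010010011010000001

Derivation:
Start: bits=0000000000000000000
After insert 'emu': sets bits 2 5 8 -> bits=0010010010000000000
After insert 'cat': sets bits 9 11 18 -> bits=0010010011010000001
After insert 'owl': sets bits 2 8 18 -> bits=0010010011010000001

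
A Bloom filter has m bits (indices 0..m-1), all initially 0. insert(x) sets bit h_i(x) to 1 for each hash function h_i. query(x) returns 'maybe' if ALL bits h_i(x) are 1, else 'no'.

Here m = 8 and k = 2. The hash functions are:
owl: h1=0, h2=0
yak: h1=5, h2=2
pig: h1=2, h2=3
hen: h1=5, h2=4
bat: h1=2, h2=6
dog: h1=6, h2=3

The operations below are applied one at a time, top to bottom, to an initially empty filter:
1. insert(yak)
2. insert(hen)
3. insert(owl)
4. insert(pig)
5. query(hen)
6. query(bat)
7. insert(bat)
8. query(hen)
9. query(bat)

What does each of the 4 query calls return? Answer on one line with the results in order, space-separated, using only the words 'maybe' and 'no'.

Start: bits=00000000
Op 1: insert yak -> sets bits 2 5 -> bits=00100100
Op 2: insert hen -> sets bits 4 5 -> bits=00101100
Op 3: insert owl -> sets bits 0 -> bits=10101100
Op 4: insert pig -> sets bits 2 3 -> bits=10111100
Op 5: query hen -> checks bit4=1, bit5=1 (all 1) -> maybe
Op 6: query bat -> checks bit2=1, bit6=0 (has a 0) -> no
Op 7: insert bat -> sets bits 2 6 -> bits=10111110
Op 8: query hen -> checks bit4=1, bit5=1 (all 1) -> maybe
Op 9: query bat -> checks bit2=1, bit6=1 (all 1) -> maybe
Query results in order: maybe no maybe maybe

Answer: maybe no maybe maybe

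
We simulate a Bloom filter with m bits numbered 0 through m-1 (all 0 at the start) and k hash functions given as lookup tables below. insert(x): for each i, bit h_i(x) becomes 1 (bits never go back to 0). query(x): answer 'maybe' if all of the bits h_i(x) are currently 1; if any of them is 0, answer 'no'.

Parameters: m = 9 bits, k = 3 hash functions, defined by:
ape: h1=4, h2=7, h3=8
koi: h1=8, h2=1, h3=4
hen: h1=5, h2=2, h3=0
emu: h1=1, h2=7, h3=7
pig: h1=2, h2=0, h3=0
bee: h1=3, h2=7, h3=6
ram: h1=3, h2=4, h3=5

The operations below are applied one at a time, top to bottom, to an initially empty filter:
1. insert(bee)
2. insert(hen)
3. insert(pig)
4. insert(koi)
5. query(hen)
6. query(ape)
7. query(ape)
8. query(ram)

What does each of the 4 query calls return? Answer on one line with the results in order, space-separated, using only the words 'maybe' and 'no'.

Start: bits=000000000
Op 1: insert bee -> sets bits 3 6 7 -> bits=000100110
Op 2: insert hen -> sets bits 0 2 5 -> bits=101101110
Op 3: insert pig -> sets bits 0 2 -> bits=101101110
Op 4: insert koi -> sets bits 1 4 8 -> bits=111111111
Op 5: query hen -> checks bit0=1, bit2=1, bit5=1 (all 1) -> maybe
Op 6: query ape -> checks bit4=1, bit7=1, bit8=1 (all 1) -> maybe
Op 7: query ape -> checks bit4=1, bit7=1, bit8=1 (all 1) -> maybe
Op 8: query ram -> checks bit3=1, bit4=1, bit5=1 (all 1) -> maybe
Query results in order: maybe maybe maybe maybe

Answer: maybe maybe maybe maybe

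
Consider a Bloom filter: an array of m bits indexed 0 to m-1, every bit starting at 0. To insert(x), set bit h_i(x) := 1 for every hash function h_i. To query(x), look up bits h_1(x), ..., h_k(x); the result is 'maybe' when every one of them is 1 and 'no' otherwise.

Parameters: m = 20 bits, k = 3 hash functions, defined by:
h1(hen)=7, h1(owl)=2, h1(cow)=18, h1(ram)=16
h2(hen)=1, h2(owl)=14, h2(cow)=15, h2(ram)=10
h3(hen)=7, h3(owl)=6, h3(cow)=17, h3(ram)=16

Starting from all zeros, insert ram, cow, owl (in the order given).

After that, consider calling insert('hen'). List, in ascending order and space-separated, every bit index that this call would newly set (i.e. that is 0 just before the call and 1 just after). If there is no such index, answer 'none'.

Answer: 1 7

Derivation:
Start: bits=00000000000000000000
After insert 'ram': sets bits 10 16 -> bits=00000000001000001000
After insert 'cow': sets bits 15 17 18 -> bits=00000000001000011110
After insert 'owl': sets bits 2 6 14 -> bits=00100010001000111110
insert 'hen' would touch bits 1 7; currently bit1=0, bit7=0
Bits that are 0 among those (would change 0->1): 1 7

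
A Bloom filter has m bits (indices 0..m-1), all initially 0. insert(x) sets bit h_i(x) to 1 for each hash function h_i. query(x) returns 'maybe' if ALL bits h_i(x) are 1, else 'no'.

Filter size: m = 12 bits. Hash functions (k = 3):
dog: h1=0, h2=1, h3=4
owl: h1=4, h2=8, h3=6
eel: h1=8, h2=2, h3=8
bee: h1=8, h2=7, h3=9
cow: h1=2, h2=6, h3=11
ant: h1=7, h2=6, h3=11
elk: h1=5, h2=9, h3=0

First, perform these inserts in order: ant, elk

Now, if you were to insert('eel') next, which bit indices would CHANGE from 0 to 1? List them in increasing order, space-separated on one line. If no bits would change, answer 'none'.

Start: bits=000000000000
After insert 'ant': sets bits 6 7 11 -> bits=000000110001
After insert 'elk': sets bits 0 5 9 -> bits=100001110101
insert 'eel' would touch bits 2 8; currently bit2=0, bit8=0
Bits that are 0 among those (would change 0->1): 2 8

Answer: 2 8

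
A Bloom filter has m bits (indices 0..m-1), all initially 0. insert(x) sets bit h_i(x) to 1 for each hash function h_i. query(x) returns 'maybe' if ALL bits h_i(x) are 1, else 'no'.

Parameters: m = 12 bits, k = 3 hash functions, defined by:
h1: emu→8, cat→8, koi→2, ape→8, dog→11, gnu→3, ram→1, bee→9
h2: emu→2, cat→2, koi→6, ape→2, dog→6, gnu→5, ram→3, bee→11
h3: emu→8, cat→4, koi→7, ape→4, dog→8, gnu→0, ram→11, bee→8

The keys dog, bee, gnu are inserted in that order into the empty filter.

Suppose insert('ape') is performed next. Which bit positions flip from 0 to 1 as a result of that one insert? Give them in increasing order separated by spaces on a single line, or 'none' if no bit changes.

Answer: 2 4

Derivation:
Start: bits=000000000000
After insert 'dog': sets bits 6 8 11 -> bits=000000101001
After insert 'bee': sets bits 8 9 11 -> bits=000000101101
After insert 'gnu': sets bits 0 3 5 -> bits=100101101101
insert 'ape' would touch bits 2 4 8; currently bit2=0, bit4=0, bit8=1
Bits that are 0 among those (would change 0->1): 2 4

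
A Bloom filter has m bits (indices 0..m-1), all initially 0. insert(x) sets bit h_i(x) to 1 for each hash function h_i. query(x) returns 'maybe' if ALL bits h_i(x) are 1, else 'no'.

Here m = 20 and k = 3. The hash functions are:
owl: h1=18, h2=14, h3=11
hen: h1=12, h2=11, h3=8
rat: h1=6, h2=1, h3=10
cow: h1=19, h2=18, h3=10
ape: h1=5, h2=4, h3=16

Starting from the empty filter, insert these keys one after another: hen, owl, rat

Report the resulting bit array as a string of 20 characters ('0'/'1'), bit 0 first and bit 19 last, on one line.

Start: bits=00000000000000000000
After insert 'hen': sets bits 8 11 12 -> bits=00000000100110000000
After insert 'owl': sets bits 11 14 18 -> bits=00000000100110100010
After insert 'rat': sets bits 1 6 10 -> bits=01000010101110100010

Answer: 01000010101110100010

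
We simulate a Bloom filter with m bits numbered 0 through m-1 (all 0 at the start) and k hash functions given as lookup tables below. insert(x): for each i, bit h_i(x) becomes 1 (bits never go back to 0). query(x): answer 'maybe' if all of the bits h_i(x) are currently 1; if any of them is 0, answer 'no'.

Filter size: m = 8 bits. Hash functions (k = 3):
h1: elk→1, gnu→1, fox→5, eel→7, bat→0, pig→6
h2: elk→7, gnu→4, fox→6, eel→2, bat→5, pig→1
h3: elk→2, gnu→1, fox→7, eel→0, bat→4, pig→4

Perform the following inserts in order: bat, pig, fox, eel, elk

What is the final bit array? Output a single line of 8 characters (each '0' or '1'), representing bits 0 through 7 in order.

Answer: 11101111

Derivation:
Start: bits=00000000
After insert 'bat': sets bits 0 4 5 -> bits=10001100
After insert 'pig': sets bits 1 4 6 -> bits=11001110
After insert 'fox': sets bits 5 6 7 -> bits=11001111
After insert 'eel': sets bits 0 2 7 -> bits=11101111
After insert 'elk': sets bits 1 2 7 -> bits=11101111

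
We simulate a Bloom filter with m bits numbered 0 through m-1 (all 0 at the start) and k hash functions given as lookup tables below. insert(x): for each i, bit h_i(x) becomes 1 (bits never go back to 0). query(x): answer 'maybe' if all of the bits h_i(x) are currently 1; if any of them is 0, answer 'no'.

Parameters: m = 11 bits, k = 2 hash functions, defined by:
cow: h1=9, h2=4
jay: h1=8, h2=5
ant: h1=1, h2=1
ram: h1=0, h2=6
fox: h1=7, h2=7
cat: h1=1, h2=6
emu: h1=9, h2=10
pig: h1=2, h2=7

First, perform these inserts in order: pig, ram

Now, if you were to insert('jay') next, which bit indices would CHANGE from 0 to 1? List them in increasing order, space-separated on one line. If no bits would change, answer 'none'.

Start: bits=00000000000
After insert 'pig': sets bits 2 7 -> bits=00100001000
After insert 'ram': sets bits 0 6 -> bits=10100011000
insert 'jay' would touch bits 5 8; currently bit5=0, bit8=0
Bits that are 0 among those (would change 0->1): 5 8

Answer: 5 8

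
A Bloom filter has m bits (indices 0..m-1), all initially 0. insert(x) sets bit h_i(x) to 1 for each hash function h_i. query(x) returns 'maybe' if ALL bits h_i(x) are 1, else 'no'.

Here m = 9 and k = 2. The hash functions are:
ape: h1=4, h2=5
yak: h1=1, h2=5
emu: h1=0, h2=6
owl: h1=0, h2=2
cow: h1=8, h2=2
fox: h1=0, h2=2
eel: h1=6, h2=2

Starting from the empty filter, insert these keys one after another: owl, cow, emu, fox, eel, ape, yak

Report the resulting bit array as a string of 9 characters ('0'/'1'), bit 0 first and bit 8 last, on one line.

Start: bits=000000000
After insert 'owl': sets bits 0 2 -> bits=101000000
After insert 'cow': sets bits 2 8 -> bits=101000001
After insert 'emu': sets bits 0 6 -> bits=101000101
After insert 'fox': sets bits 0 2 -> bits=101000101
After insert 'eel': sets bits 2 6 -> bits=101000101
After insert 'ape': sets bits 4 5 -> bits=101011101
After insert 'yak': sets bits 1 5 -> bits=111011101

Answer: 111011101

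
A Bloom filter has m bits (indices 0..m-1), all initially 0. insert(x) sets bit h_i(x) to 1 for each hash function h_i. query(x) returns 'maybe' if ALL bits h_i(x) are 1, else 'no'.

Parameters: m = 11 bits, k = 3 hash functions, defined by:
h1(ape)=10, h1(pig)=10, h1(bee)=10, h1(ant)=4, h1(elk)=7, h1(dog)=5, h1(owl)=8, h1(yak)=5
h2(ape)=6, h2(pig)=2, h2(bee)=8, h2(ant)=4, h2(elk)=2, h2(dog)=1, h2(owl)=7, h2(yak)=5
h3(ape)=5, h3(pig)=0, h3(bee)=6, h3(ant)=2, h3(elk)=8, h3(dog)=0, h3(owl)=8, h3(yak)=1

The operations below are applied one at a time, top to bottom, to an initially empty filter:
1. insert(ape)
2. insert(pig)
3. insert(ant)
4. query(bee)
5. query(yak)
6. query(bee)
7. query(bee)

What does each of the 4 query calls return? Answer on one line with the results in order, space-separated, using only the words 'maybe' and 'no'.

Start: bits=00000000000
Op 1: insert ape -> sets bits 5 6 10 -> bits=00000110001
Op 2: insert pig -> sets bits 0 2 10 -> bits=10100110001
Op 3: insert ant -> sets bits 2 4 -> bits=10101110001
Op 4: query bee -> checks bit6=1, bit8=0, bit10=1 (has a 0) -> no
Op 5: query yak -> checks bit1=0, bit5=1 (has a 0) -> no
Op 6: query bee -> checks bit6=1, bit8=0, bit10=1 (has a 0) -> no
Op 7: query bee -> checks bit6=1, bit8=0, bit10=1 (has a 0) -> no
Query results in order: no no no no

Answer: no no no no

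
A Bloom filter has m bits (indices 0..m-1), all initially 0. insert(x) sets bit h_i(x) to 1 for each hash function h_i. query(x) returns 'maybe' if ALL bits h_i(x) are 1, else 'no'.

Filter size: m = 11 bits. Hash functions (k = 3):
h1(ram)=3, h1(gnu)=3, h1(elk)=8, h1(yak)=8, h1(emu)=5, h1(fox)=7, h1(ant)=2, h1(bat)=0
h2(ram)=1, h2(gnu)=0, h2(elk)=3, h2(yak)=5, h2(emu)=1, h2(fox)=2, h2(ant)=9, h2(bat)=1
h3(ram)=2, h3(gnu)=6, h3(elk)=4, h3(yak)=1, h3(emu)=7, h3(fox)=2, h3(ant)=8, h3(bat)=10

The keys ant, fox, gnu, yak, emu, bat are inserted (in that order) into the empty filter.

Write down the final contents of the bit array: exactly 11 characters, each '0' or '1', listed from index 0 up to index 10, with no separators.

Answer: 11110111111

Derivation:
Start: bits=00000000000
After insert 'ant': sets bits 2 8 9 -> bits=00100000110
After insert 'fox': sets bits 2 7 -> bits=00100001110
After insert 'gnu': sets bits 0 3 6 -> bits=10110011110
After insert 'yak': sets bits 1 5 8 -> bits=11110111110
After insert 'emu': sets bits 1 5 7 -> bits=11110111110
After insert 'bat': sets bits 0 1 10 -> bits=11110111111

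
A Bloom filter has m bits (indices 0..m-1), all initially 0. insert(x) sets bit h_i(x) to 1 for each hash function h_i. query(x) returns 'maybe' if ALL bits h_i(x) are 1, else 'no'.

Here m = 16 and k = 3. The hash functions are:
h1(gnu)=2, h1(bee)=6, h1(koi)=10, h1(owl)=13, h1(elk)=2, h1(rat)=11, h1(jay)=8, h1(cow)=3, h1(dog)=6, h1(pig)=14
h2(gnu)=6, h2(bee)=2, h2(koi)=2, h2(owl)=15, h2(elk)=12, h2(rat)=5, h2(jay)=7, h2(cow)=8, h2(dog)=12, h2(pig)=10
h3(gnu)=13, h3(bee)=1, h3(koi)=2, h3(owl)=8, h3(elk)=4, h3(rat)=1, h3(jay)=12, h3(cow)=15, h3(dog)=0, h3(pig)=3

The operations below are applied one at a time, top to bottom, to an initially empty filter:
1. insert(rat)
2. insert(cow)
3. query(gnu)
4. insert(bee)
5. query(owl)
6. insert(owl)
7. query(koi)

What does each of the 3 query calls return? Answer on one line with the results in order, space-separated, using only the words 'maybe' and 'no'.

Answer: no no no

Derivation:
Start: bits=0000000000000000
Op 1: insert rat -> sets bits 1 5 11 -> bits=0100010000010000
Op 2: insert cow -> sets bits 3 8 15 -> bits=0101010010010001
Op 3: query gnu -> checks bit2=0, bit6=0, bit13=0 (has a 0) -> no
Op 4: insert bee -> sets bits 1 2 6 -> bits=0111011010010001
Op 5: query owl -> checks bit8=1, bit13=0, bit15=1 (has a 0) -> no
Op 6: insert owl -> sets bits 8 13 15 -> bits=0111011010010101
Op 7: query koi -> checks bit2=1, bit10=0 (has a 0) -> no
Query results in order: no no no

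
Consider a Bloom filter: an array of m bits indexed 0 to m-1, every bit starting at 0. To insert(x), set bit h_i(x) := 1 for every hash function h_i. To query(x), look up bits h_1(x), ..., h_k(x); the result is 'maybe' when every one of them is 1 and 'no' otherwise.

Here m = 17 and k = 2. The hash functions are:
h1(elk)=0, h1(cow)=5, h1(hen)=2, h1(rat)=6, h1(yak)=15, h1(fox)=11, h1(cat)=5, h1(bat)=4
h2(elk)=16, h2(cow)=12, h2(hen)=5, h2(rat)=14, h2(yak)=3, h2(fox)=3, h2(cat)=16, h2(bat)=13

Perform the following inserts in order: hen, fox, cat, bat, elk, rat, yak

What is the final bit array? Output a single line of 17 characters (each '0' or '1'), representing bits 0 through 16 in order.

Start: bits=00000000000000000
After insert 'hen': sets bits 2 5 -> bits=00100100000000000
After insert 'fox': sets bits 3 11 -> bits=00110100000100000
After insert 'cat': sets bits 5 16 -> bits=00110100000100001
After insert 'bat': sets bits 4 13 -> bits=00111100000101001
After insert 'elk': sets bits 0 16 -> bits=10111100000101001
After insert 'rat': sets bits 6 14 -> bits=10111110000101101
After insert 'yak': sets bits 3 15 -> bits=10111110000101111

Answer: 10111110000101111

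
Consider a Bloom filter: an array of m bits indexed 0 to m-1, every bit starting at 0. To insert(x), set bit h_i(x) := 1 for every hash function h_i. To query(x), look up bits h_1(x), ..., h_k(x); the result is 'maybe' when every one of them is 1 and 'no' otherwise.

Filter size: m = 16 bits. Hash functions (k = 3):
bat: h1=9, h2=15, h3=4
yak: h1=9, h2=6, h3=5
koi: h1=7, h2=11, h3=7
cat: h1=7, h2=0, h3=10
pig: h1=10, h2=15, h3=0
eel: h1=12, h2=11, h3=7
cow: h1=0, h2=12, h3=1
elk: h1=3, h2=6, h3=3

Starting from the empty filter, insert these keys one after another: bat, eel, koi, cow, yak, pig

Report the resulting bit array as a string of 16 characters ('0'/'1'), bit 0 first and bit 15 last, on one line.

Answer: 1100111101111001

Derivation:
Start: bits=0000000000000000
After insert 'bat': sets bits 4 9 15 -> bits=0000100001000001
After insert 'eel': sets bits 7 11 12 -> bits=0000100101011001
After insert 'koi': sets bits 7 11 -> bits=0000100101011001
After insert 'cow': sets bits 0 1 12 -> bits=1100100101011001
After insert 'yak': sets bits 5 6 9 -> bits=1100111101011001
After insert 'pig': sets bits 0 10 15 -> bits=1100111101111001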